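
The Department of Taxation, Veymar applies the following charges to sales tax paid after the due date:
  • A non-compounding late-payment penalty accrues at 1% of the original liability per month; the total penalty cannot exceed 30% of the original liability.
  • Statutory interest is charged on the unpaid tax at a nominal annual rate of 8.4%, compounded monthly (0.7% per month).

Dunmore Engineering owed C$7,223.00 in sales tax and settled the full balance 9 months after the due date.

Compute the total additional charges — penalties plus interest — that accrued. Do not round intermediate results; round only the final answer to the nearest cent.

C$1,118.07

Penalty: 9 × 1% × C$7,223.00 = C$650.07 (below the 30% cap of C$2,166.90)
Interest: C$7,223.00 × ((1 + 0.007)^9 − 1) = C$7,223.00 × 0.0647931… = C$468.0007…
Penalties + interest = C$650.0700 + C$468.0007… = C$1,118.07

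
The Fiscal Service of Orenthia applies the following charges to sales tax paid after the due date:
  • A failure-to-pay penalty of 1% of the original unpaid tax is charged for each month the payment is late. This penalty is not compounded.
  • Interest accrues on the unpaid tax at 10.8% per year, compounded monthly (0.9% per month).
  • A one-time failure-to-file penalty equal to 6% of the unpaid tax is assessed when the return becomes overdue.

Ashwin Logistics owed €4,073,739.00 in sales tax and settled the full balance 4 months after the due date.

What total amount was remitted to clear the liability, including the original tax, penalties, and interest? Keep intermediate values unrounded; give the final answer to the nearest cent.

€4,629,759.25

Failure-to-file penalty: 6% × €4,073,739.00 = €244,424.34
Failure-to-pay penalty: 4 × 1% × €4,073,739.00 = €162,949.56
Interest: €4,073,739.00 × ((1 + 0.009)^4 − 1) = €4,073,739.00 × 0.0364889… = €148,646.3469…
Total = €4,073,739.00 + €407,373.9000 + €148,646.3469… = €4,629,759.25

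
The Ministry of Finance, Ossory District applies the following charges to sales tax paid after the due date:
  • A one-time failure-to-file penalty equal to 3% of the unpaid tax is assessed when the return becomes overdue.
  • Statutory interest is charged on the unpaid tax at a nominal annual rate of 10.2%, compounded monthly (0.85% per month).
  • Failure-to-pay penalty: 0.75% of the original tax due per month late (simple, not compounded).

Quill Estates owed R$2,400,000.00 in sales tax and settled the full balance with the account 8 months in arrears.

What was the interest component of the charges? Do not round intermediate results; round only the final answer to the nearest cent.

R$168,138.62

Interest: R$2,400,000.00 × ((1 + 0.0085)^8 − 1) = R$2,400,000.00 × 0.0700578… = R$168,138.6214…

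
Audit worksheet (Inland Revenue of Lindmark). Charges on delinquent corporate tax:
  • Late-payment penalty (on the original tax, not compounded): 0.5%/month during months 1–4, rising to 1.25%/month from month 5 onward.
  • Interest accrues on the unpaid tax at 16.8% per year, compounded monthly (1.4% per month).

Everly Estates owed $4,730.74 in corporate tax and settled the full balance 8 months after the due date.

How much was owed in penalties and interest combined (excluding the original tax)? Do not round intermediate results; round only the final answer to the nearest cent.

$887.70

Penalty, months 1–4: 4 × 0.5% × $4,730.74 = $94.61…
Penalty, months 5–8: 4 × 1.25% × $4,730.74 = $236.54…
Interest: $4,730.74 × ((1 + 0.014)^8 − 1) = $4,730.74 × 0.1176444… = $556.5450…
Penalties + interest = $331.1518 + $556.5450… = $887.70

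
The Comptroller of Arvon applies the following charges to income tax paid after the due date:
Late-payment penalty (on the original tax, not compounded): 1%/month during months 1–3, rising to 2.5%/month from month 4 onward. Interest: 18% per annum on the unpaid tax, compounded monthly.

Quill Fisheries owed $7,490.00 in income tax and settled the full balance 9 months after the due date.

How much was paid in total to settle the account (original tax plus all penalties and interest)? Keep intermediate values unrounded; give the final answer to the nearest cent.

$9,912.19

Penalty, months 1–3: 3 × 1% × $7,490.00 = $224.70
Penalty, months 4–9: 6 × 2.5% × $7,490.00 = $1,123.50
Interest (18%/yr ÷ 12 = 1.5%/month): $7,490.00 × ((1 + 0.015)^9 − 1) = $1,073.9909…
Total = $7,490.00 + $1,348.2000 + $1,073.9909… = $9,912.19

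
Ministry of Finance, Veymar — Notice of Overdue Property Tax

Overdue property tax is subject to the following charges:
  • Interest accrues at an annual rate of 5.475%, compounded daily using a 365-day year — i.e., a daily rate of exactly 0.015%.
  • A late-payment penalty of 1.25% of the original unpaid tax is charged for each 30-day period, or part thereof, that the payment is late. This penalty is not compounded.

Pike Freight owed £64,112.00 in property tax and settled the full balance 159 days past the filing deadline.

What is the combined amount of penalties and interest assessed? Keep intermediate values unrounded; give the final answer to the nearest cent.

£6,355.73

Penalty periods: ⌈159/30⌉ = 6; penalty = 6 × 1.25% × £64,112.00 = £4,808.40
Interest: £64,112.00 × ((1 + 0.00015)^159 − 1) = £64,112.00 × 0.02413485… = £1,547.3338…
Penalties + interest = £4,808.4000 + £1,547.3338… = £6,355.73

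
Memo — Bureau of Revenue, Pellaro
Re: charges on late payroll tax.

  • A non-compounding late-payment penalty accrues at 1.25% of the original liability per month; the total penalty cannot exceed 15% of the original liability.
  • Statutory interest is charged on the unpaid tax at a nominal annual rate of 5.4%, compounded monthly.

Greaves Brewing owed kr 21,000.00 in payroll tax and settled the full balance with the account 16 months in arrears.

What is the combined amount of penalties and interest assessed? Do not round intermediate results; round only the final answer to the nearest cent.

Penalty (uncapped): 16 × 1.25% × kr 21,000.00 = kr 4,200.00; cap = 15% × kr 21,000.00 = kr 3,150.00 → penalty = kr 3,150.00
Interest (5.4%/yr ÷ 12 = 0.45%/month): kr 21,000.00 × ((1 + 0.0045)^16 − 1) = kr 1,564.1175…
Penalties + interest = kr 3,150.0000 + kr 1,564.1175… = kr 4,714.12

kr 4,714.12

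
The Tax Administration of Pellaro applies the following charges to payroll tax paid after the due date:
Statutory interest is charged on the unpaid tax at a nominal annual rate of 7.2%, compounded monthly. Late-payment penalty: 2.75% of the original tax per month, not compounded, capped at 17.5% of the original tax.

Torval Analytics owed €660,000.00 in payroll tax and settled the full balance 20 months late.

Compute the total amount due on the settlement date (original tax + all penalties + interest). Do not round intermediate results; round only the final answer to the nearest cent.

Penalty (uncapped): 20 × 2.75% × €660,000.00 = €363,000.00; cap = 17.5% × €660,000.00 = €115,500.00 → penalty = €115,500.00
Interest (7.2%/yr ÷ 12 = 0.6%/month): €660,000.00 × ((1 + 0.006)^20 − 1) = €83,881.1434…
Total = €660,000.00 + €115,500.0000 + €83,881.1434… = €859,381.14

€859,381.14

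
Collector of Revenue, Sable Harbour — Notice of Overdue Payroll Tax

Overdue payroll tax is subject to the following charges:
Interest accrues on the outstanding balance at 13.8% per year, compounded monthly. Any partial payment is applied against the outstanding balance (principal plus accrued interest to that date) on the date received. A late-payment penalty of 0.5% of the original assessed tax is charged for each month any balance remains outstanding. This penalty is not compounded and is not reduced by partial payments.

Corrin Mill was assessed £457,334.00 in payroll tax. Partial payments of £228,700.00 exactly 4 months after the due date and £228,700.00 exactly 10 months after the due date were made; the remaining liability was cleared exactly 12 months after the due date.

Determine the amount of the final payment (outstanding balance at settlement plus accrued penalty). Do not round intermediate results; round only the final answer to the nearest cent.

£67,437.64

Monthly rate = 13.8% ÷ 12 = 1.15%
Balance at month 4: £457,334.0000 × (1 + 0.0115)^4 = £478,737.0487…
After £228,700.00 payment: £478,737.0487… − £228,700.00 = £250,037.0487…
Balance at month 10: £250,037.0487… × (1 + 0.0115)^6 = £267,793.2875…
After £228,700.00 payment: £267,793.2875… − £228,700.00 = £39,093.2875…
Balance at month 12: £39,093.2875… × (1 + 0.0115)^2 = £39,997.6032…
Penalty: 12 × 0.5% × £457,334.00 = £27,440.04
Final settlement = outstanding balance + penalty = £39,997.6032… + £27,440.04 = £67,437.64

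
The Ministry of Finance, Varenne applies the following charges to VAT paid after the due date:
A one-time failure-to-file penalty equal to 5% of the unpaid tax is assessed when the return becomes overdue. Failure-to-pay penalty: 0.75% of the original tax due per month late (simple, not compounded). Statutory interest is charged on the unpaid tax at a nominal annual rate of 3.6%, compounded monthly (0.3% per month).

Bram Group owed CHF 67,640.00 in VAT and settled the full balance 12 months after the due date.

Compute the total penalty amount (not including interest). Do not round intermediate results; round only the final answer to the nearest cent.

Failure-to-file penalty: 5% × CHF 67,640.00 = CHF 3,382.00
Failure-to-pay penalty: 12 × 0.75% × CHF 67,640.00 = CHF 6,087.60
Total penalty = CHF 3,382.00 + CHF 6,087.60 = CHF 9,469.60

CHF 9,469.60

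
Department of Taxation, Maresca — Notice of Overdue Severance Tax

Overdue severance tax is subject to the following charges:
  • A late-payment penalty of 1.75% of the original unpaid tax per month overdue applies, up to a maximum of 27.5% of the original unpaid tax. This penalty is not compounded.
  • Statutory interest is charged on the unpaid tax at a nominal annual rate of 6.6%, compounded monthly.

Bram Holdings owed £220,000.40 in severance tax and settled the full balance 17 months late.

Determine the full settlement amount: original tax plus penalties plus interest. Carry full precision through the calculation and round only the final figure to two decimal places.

Penalty (uncapped): 17 × 1.75% × £220,000.40 = £65,450.12…; cap = 27.5% × £220,000.40 = £60,500.11 → penalty = £60,500.11
Interest (6.6%/yr ÷ 12 = 0.55%/month): £220,000.40 × ((1 + 0.0055)^17 − 1) = £21,500.4948…
Total = £220,000.40 + £60,500.1100 + £21,500.4948… = £302,001.00

£302,001.00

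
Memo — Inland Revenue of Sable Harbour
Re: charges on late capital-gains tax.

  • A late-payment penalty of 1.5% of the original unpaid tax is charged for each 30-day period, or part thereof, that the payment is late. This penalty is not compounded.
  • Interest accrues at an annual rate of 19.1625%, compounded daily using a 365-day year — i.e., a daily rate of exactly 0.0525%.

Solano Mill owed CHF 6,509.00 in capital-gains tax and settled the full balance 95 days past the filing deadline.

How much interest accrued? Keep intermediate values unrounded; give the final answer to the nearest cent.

Interest: CHF 6,509.00 × ((1 + 0.000525)^95 − 1) = CHF 6,509.00 × 0.05112594… = CHF 332.7787…

CHF 332.78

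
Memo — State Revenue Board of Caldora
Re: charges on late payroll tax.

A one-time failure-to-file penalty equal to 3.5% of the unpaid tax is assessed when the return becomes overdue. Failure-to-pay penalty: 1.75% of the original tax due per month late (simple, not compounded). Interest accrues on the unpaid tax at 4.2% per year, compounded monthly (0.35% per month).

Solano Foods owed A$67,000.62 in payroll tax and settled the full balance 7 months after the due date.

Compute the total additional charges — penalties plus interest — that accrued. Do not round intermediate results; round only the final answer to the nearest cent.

A$12,211.45

Failure-to-file penalty: 3.5% × A$67,000.62 = A$2,345.02…
Failure-to-pay penalty: 7 × 1.75% × A$67,000.62 = A$8,207.58…
Interest: A$67,000.62 × ((1 + 0.0035)^7 − 1) = A$67,000.62 × 0.0247588… = A$1,658.8520…
Penalties + interest = A$10,552.5977… + A$1,658.8520… = A$12,211.45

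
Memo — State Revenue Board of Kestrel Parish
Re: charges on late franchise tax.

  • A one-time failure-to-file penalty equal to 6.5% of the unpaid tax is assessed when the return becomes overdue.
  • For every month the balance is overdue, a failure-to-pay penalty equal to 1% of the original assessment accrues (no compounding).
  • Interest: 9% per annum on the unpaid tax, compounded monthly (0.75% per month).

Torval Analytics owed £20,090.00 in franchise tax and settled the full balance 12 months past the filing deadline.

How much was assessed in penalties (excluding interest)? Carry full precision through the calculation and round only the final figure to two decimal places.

£3,716.65

Failure-to-file penalty: 6.5% × £20,090.00 = £1,305.85
Failure-to-pay penalty = 1% × £20,090.00 × 12 mo = £2,410.80
Total penalty = £1,305.85 + £2,410.80 = £3,716.65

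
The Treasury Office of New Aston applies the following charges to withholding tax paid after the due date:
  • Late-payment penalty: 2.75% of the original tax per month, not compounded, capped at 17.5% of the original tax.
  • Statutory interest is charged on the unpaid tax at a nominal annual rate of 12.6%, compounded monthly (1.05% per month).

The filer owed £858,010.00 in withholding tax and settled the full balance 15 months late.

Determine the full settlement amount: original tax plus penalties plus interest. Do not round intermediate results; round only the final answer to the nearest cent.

£1,153,697.36

Penalty (uncapped): 15 × 2.75% × £858,010.00 = £353,929.13…; cap = 17.5% × £858,010.00 = £150,151.75 → penalty = £150,151.75
Interest: £858,010.00 × ((1 + 0.0105)^15 − 1) = £858,010.00 × 0.1696200… = £145,535.6142…
Total = £858,010.00 + £150,151.7500 + £145,535.6142… = £1,153,697.36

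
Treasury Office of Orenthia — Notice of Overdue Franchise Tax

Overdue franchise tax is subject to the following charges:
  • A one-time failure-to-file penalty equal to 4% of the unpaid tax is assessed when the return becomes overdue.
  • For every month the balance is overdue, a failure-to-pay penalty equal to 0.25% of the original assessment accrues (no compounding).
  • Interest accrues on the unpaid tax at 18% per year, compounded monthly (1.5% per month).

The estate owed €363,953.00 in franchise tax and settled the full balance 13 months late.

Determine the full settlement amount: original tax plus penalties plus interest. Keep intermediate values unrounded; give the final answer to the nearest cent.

€468,062.65

Failure-to-file penalty: 4% × €363,953.00 = €14,558.12
Failure-to-pay penalty = 0.25% × €363,953.00 × 13 mo = €11,828.47…
Interest: €363,953.00 × ((1 + 0.015)^13 − 1) = €363,953.00 × 0.2135524… = €77,723.0527…
Total = €363,953.00 + €26,386.5925 + €77,723.0527… = €468,062.65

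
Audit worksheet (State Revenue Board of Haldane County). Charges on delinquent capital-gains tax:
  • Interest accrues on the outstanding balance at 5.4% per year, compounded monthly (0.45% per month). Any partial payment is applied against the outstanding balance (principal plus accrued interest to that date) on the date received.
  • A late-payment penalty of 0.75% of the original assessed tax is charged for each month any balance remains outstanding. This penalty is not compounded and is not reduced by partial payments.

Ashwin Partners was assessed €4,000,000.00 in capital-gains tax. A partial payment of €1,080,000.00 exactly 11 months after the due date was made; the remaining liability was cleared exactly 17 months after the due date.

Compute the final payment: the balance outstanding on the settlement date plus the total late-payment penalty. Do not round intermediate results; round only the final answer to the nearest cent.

€3,717,777.78

Balance at month 11: €4,000,000.0000 × (1 + 0.0045)^11 = €4,202,515.6872…
After €1,080,000.00 payment: €4,202,515.6872… − €1,080,000.00 = €3,122,515.6872…
Balance at month 17: €3,122,515.6872… × (1 + 0.0045)^6 = €3,207,777.7849…
Penalty: 17 × 0.75% × €4,000,000.00 = €510,000.00
Final settlement = outstanding balance + penalty = €3,207,777.7849… + €510,000.00 = €3,717,777.78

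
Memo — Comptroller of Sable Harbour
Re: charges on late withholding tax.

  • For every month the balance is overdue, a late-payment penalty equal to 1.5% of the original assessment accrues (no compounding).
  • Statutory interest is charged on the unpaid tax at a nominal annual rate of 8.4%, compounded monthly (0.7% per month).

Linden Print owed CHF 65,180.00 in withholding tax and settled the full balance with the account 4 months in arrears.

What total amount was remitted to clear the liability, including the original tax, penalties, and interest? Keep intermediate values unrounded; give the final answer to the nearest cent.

Late-payment penalty: 4 × 1.5% × CHF 65,180.00 = CHF 3,910.80
Interest: CHF 65,180.00 × ((1 + 0.007)^4 − 1) = CHF 65,180.00 × 0.0282954… = CHF 1,844.2925…
Total = CHF 65,180.00 + CHF 3,910.8000 + CHF 1,844.2925… = CHF 70,935.09

CHF 70,935.09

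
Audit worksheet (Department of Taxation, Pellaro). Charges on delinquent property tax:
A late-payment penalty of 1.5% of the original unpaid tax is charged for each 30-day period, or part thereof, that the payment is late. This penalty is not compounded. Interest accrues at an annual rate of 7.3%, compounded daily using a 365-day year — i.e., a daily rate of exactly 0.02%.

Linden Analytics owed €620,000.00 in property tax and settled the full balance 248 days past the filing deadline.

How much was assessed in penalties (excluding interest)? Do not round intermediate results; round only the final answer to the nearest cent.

€83,700.00

Penalty periods: ⌈248/30⌉ = 9; penalty = 9 × 1.5% × €620,000.00 = €83,700.00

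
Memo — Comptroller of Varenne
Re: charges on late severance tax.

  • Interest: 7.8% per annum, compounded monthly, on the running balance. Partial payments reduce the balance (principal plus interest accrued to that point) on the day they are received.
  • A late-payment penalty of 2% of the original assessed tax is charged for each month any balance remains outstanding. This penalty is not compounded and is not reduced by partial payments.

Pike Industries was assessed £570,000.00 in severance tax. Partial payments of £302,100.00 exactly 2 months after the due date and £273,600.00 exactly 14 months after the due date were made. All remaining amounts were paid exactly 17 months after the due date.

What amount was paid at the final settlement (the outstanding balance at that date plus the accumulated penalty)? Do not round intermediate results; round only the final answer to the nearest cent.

Monthly rate = 7.8% ÷ 12 = 0.65%
Balance at month 2: £570,000.0000 × (1 + 0.0065)^2 = £577,434.0825
After £302,100.00 payment: £577,434.0825 − £302,100.00 = £275,334.0825
Balance at month 14: £275,334.0825 × (1 + 0.0065)^12 = £297,594.7909…
After £273,600.00 payment: £297,594.7909… − £273,600.00 = £23,994.7909…
Balance at month 17: £23,994.7909… × (1 + 0.0065)^3 = £24,465.7372…
Penalty: 17 × 2% × £570,000.00 = £193,800.00
Final settlement = outstanding balance + penalty = £24,465.7372… + £193,800.00 = £218,265.74

£218,265.74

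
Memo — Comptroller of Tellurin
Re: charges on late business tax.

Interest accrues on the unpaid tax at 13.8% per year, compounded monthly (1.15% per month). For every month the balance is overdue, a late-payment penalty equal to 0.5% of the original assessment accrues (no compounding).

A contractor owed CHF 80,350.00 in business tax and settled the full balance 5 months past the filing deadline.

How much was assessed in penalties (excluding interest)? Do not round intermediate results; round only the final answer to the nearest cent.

Late-payment penalty = 0.5% × CHF 80,350.00 × 5 mo = CHF 2,008.75

CHF 2,008.75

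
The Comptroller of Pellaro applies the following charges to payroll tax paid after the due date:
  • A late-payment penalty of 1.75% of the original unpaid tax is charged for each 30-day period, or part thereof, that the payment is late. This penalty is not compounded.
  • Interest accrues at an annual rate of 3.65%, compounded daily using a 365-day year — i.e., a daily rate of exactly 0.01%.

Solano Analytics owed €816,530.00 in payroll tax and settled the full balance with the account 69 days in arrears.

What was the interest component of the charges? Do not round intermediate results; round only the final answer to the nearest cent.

€5,653.26

Interest: €816,530.00 × ((1 + 0.0001)^69 − 1) = €816,530.00 × 0.00692351… = €5,653.2556…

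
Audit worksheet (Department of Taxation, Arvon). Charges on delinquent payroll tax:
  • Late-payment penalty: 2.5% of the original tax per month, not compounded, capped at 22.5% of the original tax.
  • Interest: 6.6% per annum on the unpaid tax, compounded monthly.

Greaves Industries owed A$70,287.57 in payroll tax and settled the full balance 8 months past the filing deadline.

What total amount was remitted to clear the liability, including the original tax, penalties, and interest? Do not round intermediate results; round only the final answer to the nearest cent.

A$87,497.93

Penalty: 8 × 2.5% × A$70,287.57 = A$14,057.51… (below the 22.5% cap of A$15,814.70…)
Interest (6.6%/yr ÷ 12 = 0.55%/month): A$70,287.57 × ((1 + 0.0055)^8 − 1) = A$3,152.8460…
Total = A$70,287.57 + A$14,057.5140 + A$3,152.8460… = A$87,497.93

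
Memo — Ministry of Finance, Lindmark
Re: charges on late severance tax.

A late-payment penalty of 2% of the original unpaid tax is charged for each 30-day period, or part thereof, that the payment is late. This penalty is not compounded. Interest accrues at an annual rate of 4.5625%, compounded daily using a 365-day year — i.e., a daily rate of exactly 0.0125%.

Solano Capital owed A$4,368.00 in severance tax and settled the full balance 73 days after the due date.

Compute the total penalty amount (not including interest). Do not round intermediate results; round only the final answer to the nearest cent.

A$262.08

Penalty periods: ⌈73/30⌉ = 3; penalty = 3 × 2% × A$4,368.00 = A$262.08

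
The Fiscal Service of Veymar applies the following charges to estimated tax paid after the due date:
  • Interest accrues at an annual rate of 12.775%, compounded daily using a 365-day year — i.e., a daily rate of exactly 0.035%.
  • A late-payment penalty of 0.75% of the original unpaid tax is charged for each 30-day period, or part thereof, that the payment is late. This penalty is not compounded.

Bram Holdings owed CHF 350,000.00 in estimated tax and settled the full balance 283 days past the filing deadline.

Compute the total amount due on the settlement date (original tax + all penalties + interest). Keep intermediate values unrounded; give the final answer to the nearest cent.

CHF 412,685.83

Penalty periods: ⌈283/30⌉ = 10; penalty = 10 × 0.75% × CHF 350,000.00 = CHF 26,250.00
Interest: CHF 350,000.00 × ((1 + 0.00035)^283 − 1) = CHF 350,000.00 × 0.10410237… = CHF 36,435.8296…
Total = CHF 350,000.00 + CHF 26,250.0000 + CHF 36,435.8296… = CHF 412,685.83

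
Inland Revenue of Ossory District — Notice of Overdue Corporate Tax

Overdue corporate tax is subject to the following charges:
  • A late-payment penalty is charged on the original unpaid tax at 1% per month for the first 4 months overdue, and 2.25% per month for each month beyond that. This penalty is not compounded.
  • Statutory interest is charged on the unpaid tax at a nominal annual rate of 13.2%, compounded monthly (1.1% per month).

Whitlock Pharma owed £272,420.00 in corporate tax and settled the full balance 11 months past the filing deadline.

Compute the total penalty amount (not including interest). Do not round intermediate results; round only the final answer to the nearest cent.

£53,802.95

Penalty, months 1–4: 4 × 1% × £272,420.00 = £10,896.80
Penalty, months 5–11: 7 × 2.25% × £272,420.00 = £42,906.15
Total penalty = £10,896.80 + £42,906.15 = £53,802.95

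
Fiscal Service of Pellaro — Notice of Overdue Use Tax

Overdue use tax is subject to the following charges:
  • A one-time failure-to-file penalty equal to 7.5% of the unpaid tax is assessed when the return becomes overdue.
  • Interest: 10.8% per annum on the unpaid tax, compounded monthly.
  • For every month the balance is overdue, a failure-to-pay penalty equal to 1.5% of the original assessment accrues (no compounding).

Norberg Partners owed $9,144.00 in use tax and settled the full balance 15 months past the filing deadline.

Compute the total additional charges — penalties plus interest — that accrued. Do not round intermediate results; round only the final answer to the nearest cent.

$4,058.53

Failure-to-file penalty: 7.5% × $9,144.00 = $685.80
Failure-to-pay penalty = 1.5% × $9,144.00 × 15 mo = $2,057.40
Interest (10.8%/yr ÷ 12 = 0.9%/month): $9,144.00 × ((1 + 0.009)^15 − 1) = $1,315.3263…
Penalties + interest = $2,743.2000 + $1,315.3263… = $4,058.53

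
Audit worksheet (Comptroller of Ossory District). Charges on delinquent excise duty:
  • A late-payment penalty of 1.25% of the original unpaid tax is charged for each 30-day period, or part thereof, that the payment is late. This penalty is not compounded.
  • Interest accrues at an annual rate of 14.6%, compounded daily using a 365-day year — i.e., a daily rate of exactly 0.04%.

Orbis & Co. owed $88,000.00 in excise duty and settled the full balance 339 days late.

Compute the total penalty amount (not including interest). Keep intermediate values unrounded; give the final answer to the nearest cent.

$13,200.00

Penalty periods: ⌈339/30⌉ = 12; penalty = 12 × 1.25% × $88,000.00 = $13,200.00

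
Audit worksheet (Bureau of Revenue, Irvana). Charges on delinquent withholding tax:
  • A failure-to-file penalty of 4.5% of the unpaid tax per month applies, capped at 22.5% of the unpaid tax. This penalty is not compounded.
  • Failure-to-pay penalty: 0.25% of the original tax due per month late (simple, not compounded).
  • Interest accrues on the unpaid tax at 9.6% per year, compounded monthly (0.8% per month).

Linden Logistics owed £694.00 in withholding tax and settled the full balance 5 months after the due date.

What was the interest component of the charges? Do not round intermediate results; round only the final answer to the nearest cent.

£28.21

Interest: £694.00 × ((1 + 0.008)^5 − 1) = £694.00 × 0.0406451… = £28.2077…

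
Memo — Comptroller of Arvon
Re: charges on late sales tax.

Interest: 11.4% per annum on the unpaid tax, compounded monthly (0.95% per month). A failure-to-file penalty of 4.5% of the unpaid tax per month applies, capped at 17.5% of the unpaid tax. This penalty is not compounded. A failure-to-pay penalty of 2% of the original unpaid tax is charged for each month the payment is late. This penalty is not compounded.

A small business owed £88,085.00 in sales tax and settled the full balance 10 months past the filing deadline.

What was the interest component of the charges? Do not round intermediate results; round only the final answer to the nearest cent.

£8,735.03

Interest: £88,085.00 × ((1 + 0.0095)^10 − 1) = £88,085.00 × 0.0991659… = £8,735.0252…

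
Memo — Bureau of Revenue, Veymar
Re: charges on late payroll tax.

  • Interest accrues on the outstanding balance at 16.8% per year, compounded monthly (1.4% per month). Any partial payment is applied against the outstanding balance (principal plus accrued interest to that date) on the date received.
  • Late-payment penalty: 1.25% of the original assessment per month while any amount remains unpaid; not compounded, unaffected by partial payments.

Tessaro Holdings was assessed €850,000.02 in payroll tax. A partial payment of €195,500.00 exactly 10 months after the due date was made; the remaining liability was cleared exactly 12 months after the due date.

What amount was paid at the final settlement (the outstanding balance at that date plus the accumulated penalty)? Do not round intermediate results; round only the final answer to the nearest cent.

Balance at month 10: €850,000.0200 × (1 + 0.014)^10 = €976,783.8848…
After €195,500.00 payment: €976,783.8848… − €195,500.00 = €781,283.8848…
Balance at month 12: €781,283.8848… × (1 + 0.014)^2 = €803,312.9652…
Penalty: 12 × 1.25% × €850,000.02 = €127,500.00…
Final settlement = outstanding balance + penalty = €803,312.9652… + €127,500.00… = €930,812.97

€930,812.97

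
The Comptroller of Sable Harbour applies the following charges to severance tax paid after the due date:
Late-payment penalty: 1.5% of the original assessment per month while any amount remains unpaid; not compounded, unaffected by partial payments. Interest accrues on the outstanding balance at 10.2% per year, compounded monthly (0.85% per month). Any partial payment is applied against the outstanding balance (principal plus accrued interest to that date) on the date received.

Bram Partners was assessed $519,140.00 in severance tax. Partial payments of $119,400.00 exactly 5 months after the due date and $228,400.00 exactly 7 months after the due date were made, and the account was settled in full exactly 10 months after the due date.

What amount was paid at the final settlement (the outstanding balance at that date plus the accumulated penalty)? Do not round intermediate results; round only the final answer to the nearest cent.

$284,029.24

Balance at month 5: $519,140.0000 × (1 + 0.0085)^5 = $541,581.7304…
After $119,400.00 payment: $541,581.7304… − $119,400.00 = $422,181.7304…
Balance at month 7: $422,181.7304… × (1 + 0.0085)^2 = $429,389.3224…
After $228,400.00 payment: $429,389.3224… − $228,400.00 = $200,989.3224…
Balance at month 10: $200,989.3224… × (1 + 0.0085)^3 = $206,158.2380…
Penalty: 10 × 1.5% × $519,140.00 = $77,871.00
Final settlement = outstanding balance + penalty = $206,158.2380… + $77,871.00 = $284,029.24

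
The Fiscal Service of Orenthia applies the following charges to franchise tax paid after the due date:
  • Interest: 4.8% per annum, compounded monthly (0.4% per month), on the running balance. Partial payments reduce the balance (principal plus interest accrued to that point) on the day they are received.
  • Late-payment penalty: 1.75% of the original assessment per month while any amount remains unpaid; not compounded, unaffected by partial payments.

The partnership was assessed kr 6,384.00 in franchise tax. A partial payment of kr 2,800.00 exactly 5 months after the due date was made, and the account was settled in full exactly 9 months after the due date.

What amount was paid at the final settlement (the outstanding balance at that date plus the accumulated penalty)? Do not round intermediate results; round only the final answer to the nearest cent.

Balance at month 5: kr 6,384.0000 × (1 + 0.004)^5 = kr 6,512.7055…
After kr 2,800.00 payment: kr 6,512.7055… − kr 2,800.00 = kr 3,712.7055…
Balance at month 9: kr 3,712.7055… × (1 + 0.004)^4 = kr 3,772.4662…
Penalty: 9 × 1.75% × kr 6,384.00 = kr 1,005.48
Final settlement = outstanding balance + penalty = kr 3,772.4662… + kr 1,005.48 = kr 4,777.95

kr 4,777.95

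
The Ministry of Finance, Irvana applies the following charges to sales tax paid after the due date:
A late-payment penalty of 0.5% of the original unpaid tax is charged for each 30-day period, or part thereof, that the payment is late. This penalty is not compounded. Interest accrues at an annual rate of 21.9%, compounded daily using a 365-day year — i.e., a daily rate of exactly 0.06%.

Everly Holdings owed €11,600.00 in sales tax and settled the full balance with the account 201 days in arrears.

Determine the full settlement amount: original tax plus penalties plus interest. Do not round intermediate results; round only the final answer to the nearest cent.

Penalty periods: ⌈201/30⌉ = 7; penalty = 7 × 0.5% × €11,600.00 = €406.00
Interest: €11,600.00 × ((1 + 0.0006)^201 − 1) = €11,600.00 × 0.12813275… = €1,486.3399…
Total = €11,600.00 + €406.0000 + €1,486.3399… = €13,492.34

€13,492.34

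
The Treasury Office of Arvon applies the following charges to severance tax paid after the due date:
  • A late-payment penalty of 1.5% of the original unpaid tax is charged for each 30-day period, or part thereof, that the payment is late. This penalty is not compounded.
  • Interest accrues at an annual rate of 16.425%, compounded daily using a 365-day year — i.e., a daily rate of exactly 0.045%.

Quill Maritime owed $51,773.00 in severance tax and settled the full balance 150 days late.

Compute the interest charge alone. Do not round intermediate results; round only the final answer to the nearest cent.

Interest: $51,773.00 × ((1 + 0.00045)^150 − 1) = $51,773.00 × 0.06981402… = $3,614.4811…

$3,614.48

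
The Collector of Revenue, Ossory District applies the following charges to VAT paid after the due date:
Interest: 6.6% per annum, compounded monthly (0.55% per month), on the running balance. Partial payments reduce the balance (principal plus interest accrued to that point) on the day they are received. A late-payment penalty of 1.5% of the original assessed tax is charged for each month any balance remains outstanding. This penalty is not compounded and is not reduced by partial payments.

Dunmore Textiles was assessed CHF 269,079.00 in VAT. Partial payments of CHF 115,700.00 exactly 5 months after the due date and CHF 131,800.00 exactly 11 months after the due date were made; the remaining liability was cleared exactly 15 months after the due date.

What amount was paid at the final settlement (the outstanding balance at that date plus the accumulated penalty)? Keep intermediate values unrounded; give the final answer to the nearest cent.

Balance at month 5: CHF 269,079.0000 × (1 + 0.0055)^5 = CHF 276,560.5178…
After CHF 115,700.00 payment: CHF 276,560.5178… − CHF 115,700.00 = CHF 160,860.5178…
Balance at month 11: CHF 160,860.5178… × (1 + 0.0055)^6 = CHF 166,242.4428…
After CHF 131,800.00 payment: CHF 166,242.4428… − CHF 131,800.00 = CHF 34,442.4428…
Balance at month 15: CHF 34,442.4428… × (1 + 0.0055)^4 = CHF 35,206.4508…
Penalty: 15 × 1.5% × CHF 269,079.00 = CHF 60,542.78…
Final settlement = outstanding balance + penalty = CHF 35,206.4508… + CHF 60,542.78… = CHF 95,749.23

CHF 95,749.23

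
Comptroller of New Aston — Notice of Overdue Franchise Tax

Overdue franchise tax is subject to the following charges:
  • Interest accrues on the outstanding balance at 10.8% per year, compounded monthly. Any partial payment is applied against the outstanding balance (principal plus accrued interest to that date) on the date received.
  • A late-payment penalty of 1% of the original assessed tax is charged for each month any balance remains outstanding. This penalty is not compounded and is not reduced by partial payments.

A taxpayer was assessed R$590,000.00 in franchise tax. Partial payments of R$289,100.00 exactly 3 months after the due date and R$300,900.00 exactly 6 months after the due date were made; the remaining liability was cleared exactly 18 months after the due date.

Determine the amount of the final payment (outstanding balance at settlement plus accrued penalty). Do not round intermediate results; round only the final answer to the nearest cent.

Monthly rate = 10.8% ÷ 12 = 0.9%
Balance at month 3: R$590,000.0000 × (1 + 0.009)^3 = R$606,073.8001…
After R$289,100.00 payment: R$606,073.8001… − R$289,100.00 = R$316,973.8001…
Balance at month 6: R$316,973.8001… × (1 + 0.009)^3 = R$325,609.3484…
After R$300,900.00 payment: R$325,609.3484… − R$300,900.00 = R$24,709.3484…
Balance at month 18: R$24,709.3484… × (1 + 0.009)^12 = R$27,514.0985…
Penalty: 18 × 1% × R$590,000.00 = R$106,200.00
Final settlement = outstanding balance + penalty = R$27,514.0985… + R$106,200.00 = R$133,714.10

R$133,714.10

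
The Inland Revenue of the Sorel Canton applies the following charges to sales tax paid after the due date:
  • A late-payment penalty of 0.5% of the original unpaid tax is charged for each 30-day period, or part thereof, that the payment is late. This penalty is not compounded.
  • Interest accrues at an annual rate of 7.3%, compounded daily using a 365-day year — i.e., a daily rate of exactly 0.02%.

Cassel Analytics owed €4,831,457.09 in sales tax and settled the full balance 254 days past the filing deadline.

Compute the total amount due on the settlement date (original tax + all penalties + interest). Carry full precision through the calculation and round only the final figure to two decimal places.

Penalty periods: ⌈254/30⌉ = 9; penalty = 9 × 0.5% × €4,831,457.09 = €217,415.57…
Interest: €4,831,457.09 × ((1 + 0.0002)^254 − 1) = €4,831,457.09 × 0.05210711… = €251,753.2455…
Total = €4,831,457.09 + €217,415.5691… + €251,753.2455… = €5,300,625.90

€5,300,625.90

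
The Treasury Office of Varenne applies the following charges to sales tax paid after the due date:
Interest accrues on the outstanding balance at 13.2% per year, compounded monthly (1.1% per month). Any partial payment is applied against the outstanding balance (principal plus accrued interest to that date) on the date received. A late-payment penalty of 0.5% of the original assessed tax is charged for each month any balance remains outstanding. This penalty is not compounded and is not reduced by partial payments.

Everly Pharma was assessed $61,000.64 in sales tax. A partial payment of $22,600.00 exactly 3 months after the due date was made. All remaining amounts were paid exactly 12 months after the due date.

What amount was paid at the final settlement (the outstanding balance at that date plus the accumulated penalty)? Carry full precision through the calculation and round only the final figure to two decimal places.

Balance at month 3: $61,000.6400 × (1 + 0.011)^3 = $63,035.8855…
After $22,600.00 payment: $63,035.8855… − $22,600.00 = $40,435.8855…
Balance at month 12: $40,435.8855… × (1 + 0.011)^9 = $44,619.7732…
Penalty: 12 × 0.5% × $61,000.64 = $3,660.04…
Final settlement = outstanding balance + penalty = $44,619.7732… + $3,660.04… = $48,279.81

$48,279.81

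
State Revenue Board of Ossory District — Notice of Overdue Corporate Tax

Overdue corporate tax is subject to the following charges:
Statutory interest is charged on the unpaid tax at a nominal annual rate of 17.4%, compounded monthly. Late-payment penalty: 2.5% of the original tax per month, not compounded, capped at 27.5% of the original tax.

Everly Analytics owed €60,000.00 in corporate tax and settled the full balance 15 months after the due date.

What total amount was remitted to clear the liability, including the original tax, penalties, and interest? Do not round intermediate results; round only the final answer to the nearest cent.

€90,961.54

Penalty (uncapped): 15 × 2.5% × €60,000.00 = €22,500.00; cap = 27.5% × €60,000.00 = €16,500.00 → penalty = €16,500.00
Interest (17.4%/yr ÷ 12 = 1.45%/month): €60,000.00 × ((1 + 0.0145)^15 − 1) = €14,461.5412…
Total = €60,000.00 + €16,500.0000 + €14,461.5412… = €90,961.54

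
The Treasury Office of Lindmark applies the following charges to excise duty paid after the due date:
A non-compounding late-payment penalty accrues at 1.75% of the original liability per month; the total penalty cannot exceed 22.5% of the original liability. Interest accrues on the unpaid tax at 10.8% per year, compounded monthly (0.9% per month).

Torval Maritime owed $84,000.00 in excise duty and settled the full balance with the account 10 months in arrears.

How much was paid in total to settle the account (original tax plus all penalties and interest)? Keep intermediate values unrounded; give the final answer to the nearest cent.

$106,573.65

Penalty: 10 × 1.75% × $84,000.00 = $14,700.00 (below the 22.5% cap of $18,900.00)
Interest: $84,000.00 × ((1 + 0.009)^10 − 1) = $84,000.00 × 0.0937339… = $7,873.6453…
Total = $84,000.00 + $14,700.0000 + $7,873.6453… = $106,573.65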